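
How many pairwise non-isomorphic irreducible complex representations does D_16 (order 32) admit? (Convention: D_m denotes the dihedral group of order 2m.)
11

Explanation: The number of irreducible complex representations of a finite group equals its number of conjugacy classes. D_16 has 11 conjugacy classes (n/2 + 3 for n even), so D_16 (order 32) has exactly 11 irreducible complex representations.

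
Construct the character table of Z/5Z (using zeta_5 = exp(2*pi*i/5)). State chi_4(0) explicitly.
Character table of Z/5Z (irreps indexed chi_0,...,chi_4 with chi_k(m) = zeta_5^(k*m), zeta_5 = exp(2*pi*i/5)):
  irrep \ class  {0} (size 1)  {1} (size 1)    {2} (size 1)    {3} (size 1)    {4} (size 1)  
  chi_0          1             1               1               1               1             
  chi_1          1             exp(2*I*pi/5)   exp(4*I*pi/5)   exp(-4*I*pi/5)  exp(-2*I*pi/5)
  chi_2          1             exp(4*I*pi/5)   exp(-2*I*pi/5)  exp(2*I*pi/5)   exp(-4*I*pi/5)
  chi_3          1             exp(-4*I*pi/5)  exp(2*I*pi/5)   exp(-2*I*pi/5)  exp(4*I*pi/5) 
  chi_4          1             exp(-2*I*pi/5)  exp(-4*I*pi/5)  exp(4*I*pi/5)   exp(2*I*pi/5) 

Spot check: chi_4(0) = zeta_5^(4*0) = zeta_5^0 = 1.

Justification: Z/5Z is abelian, so all 5 irreducible complex representations are 1-dimensional. They are given by chi_k(m) = zeta_5^(k*m) for k = 0,...,4. Row orthogonality: sum_m chi_k(m) conj(chi_l(m)) = 5 * [k = l].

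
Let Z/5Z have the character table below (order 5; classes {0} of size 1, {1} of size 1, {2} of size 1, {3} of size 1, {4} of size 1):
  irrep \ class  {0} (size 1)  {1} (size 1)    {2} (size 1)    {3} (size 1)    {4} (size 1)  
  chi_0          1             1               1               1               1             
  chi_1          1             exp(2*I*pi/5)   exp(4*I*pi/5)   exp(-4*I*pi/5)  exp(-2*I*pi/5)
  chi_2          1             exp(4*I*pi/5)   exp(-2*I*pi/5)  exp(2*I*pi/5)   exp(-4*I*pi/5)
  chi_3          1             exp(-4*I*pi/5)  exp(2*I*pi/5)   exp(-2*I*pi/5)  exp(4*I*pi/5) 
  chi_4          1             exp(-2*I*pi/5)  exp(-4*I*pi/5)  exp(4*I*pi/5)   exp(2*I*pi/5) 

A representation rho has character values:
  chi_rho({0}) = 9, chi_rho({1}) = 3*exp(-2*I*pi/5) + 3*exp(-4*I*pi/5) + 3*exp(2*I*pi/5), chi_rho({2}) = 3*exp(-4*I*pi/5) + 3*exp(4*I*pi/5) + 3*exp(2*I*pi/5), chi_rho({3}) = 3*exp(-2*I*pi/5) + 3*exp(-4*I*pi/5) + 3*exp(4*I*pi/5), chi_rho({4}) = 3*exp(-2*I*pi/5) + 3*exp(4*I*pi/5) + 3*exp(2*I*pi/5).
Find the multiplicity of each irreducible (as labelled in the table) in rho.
Multiplicities: chi_0: 0, chi_1: 3, chi_2: 0, chi_3: 3, chi_4: 3.

Solution. Use <chi_rho, chi> = (1/|G|) sum_C |C| * chi_rho(C) * conj(chi(C)) with |G| = 5 for each irreducible chi in the table:
  <chi_rho, chi_0> = (1/5)[1*(9)*conj(1) + 1*(3*exp(-2*I*pi/5) + 3*exp(-4*I*pi/5) + 3*exp(2*I*pi/5))*conj(1) + 1*(3*exp(-4*I*pi/5) + 3*exp(4*I*pi/5) + 3*exp(2*I*pi/5))*conj(1) + 1*(3*exp(-2*I*pi/5) + 3*exp(-4*I*pi/5) + 3*exp(4*I*pi/5))*conj(1) + 1*(3*exp(-2*I*pi/5) + 3*exp(4*I*pi/5) + 3*exp(2*I*pi/5))*conj(1)]
      = (1/5)[(9) + (3*exp(-2*I*pi/5) + 3*exp(-4*I*pi/5) + 3*exp(2*I*pi/5)) + (3*exp(-4*I*pi/5) + 3*exp(4*I*pi/5) + 3*exp(2*I*pi/5)) + (3*exp(-2*I*pi/5) + 3*exp(-4*I*pi/5) + 3*exp(4*I*pi/5)) + (3*exp(-2*I*pi/5) + 3*exp(4*I*pi/5) + 3*exp(2*I*pi/5))] = 0/5 = 0
  <chi_rho, chi_1> = (1/5)[1*(9)*conj(1) + 1*(3*exp(-2*I*pi/5) + 3*exp(-4*I*pi/5) + 3*exp(2*I*pi/5))*conj(exp(2*I*pi/5)) + 1*(3*exp(-4*I*pi/5) + 3*exp(4*I*pi/5) + 3*exp(2*I*pi/5))*conj(exp(4*I*pi/5)) + 1*(3*exp(-2*I*pi/5) + 3*exp(-4*I*pi/5) + 3*exp(4*I*pi/5))*conj(exp(-4*I*pi/5)) + 1*(3*exp(-2*I*pi/5) + 3*exp(4*I*pi/5) + 3*exp(2*I*pi/5))*conj(exp(-2*I*pi/5))]
      = (1/5)[(9) + (3 + 3*exp(-4*I*pi/5) + 3*exp(4*I*pi/5)) + (3 + 3*exp(-2*I*pi/5) + 3*exp(2*I*pi/5)) + (3 + 3*exp(-2*I*pi/5) + 3*exp(2*I*pi/5)) + (3 + 3*exp(-4*I*pi/5) + 3*exp(4*I*pi/5))] = 15/5 = 3
  <chi_rho, chi_2> = (1/5)[1*(9)*conj(1) + 1*(3*exp(-2*I*pi/5) + 3*exp(-4*I*pi/5) + 3*exp(2*I*pi/5))*conj(exp(4*I*pi/5)) + 1*(3*exp(-4*I*pi/5) + 3*exp(4*I*pi/5) + 3*exp(2*I*pi/5))*conj(exp(-2*I*pi/5)) + 1*(3*exp(-2*I*pi/5) + 3*exp(-4*I*pi/5) + 3*exp(4*I*pi/5))*conj(exp(2*I*pi/5)) + 1*(3*exp(-2*I*pi/5) + 3*exp(4*I*pi/5) + 3*exp(2*I*pi/5))*conj(exp(-4*I*pi/5))]
      = (1/5)[(9) + (3*exp(-2*I*pi/5) + 3*exp(4*I*pi/5) + 3*exp(2*I*pi/5)) + (3*exp(-2*I*pi/5) + 3*exp(-4*I*pi/5) + 3*exp(4*I*pi/5)) + (3*exp(-4*I*pi/5) + 3*exp(4*I*pi/5) + 3*exp(2*I*pi/5)) + (3*exp(-2*I*pi/5) + 3*exp(-4*I*pi/5) + 3*exp(2*I*pi/5))] = 0/5 = 0
  <chi_rho, chi_3> = (1/5)[1*(9)*conj(1) + 1*(3*exp(-2*I*pi/5) + 3*exp(-4*I*pi/5) + 3*exp(2*I*pi/5))*conj(exp(-4*I*pi/5)) + 1*(3*exp(-4*I*pi/5) + 3*exp(4*I*pi/5) + 3*exp(2*I*pi/5))*conj(exp(2*I*pi/5)) + 1*(3*exp(-2*I*pi/5) + 3*exp(-4*I*pi/5) + 3*exp(4*I*pi/5))*conj(exp(-2*I*pi/5)) + 1*(3*exp(-2*I*pi/5) + 3*exp(4*I*pi/5) + 3*exp(2*I*pi/5))*conj(exp(4*I*pi/5))]
      = (1/5)[(9) + (3 + 3*exp(-4*I*pi/5) + 3*exp(2*I*pi/5)) + (3 + 3*exp(4*I*pi/5) + 3*exp(2*I*pi/5)) + (3 + 3*exp(-2*I*pi/5) + 3*exp(-4*I*pi/5)) + (3 + 3*exp(-2*I*pi/5) + 3*exp(4*I*pi/5))] = 15/5 = 3
  <chi_rho, chi_4> = (1/5)[1*(9)*conj(1) + 1*(3*exp(-2*I*pi/5) + 3*exp(-4*I*pi/5) + 3*exp(2*I*pi/5))*conj(exp(-2*I*pi/5)) + 1*(3*exp(-4*I*pi/5) + 3*exp(4*I*pi/5) + 3*exp(2*I*pi/5))*conj(exp(-4*I*pi/5)) + 1*(3*exp(-2*I*pi/5) + 3*exp(-4*I*pi/5) + 3*exp(4*I*pi/5))*conj(exp(4*I*pi/5)) + 1*(3*exp(-2*I*pi/5) + 3*exp(4*I*pi/5) + 3*exp(2*I*pi/5))*conj(exp(2*I*pi/5))]
      = (1/5)[(9) + (3 + 3*exp(-2*I*pi/5) + 3*exp(4*I*pi/5)) + (3 + 3*exp(-2*I*pi/5) + 3*exp(-4*I*pi/5)) + (3 + 3*exp(4*I*pi/5) + 3*exp(2*I*pi/5)) + (3 + 3*exp(-4*I*pi/5) + 3*exp(2*I*pi/5))] = 15/5 = 3
(Exp terms are combined using exp(i*s)*conj(exp(i*t)) = exp(i*(s-t)), and sums of them are collapsed using the identity that for every m > 1 the m distinct m-th roots of unity sum to 0, e.g. 1 + exp(2*I*pi/3) + exp(-2*I*pi/3) = 0.)
Dimension check: dim(rho) = sum (mult * dim) = 0*1 + 3*1 + 0*1 + 3*1 + 3*1 = 9 = chi_rho(e) = 9.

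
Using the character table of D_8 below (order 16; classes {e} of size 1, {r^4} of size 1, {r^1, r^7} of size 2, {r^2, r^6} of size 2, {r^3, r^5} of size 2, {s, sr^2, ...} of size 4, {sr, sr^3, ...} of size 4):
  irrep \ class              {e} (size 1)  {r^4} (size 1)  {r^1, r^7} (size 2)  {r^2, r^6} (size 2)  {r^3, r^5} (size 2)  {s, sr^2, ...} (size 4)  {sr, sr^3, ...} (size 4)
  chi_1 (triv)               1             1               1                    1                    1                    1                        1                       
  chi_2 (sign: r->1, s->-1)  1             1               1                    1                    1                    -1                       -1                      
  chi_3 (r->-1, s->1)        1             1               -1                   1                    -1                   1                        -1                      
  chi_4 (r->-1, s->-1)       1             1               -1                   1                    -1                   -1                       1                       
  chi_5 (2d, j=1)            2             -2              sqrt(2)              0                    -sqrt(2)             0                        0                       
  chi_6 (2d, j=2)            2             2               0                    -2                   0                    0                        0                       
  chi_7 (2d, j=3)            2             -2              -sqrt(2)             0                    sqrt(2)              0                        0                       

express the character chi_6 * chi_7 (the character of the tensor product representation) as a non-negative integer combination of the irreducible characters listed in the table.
chi_6 tensor chi_7 = chi_5 + chi_7 (all other irreducibles have multiplicity 0).

Working: The character of a tensor product is the pointwise product (chi_6 * chi_7)(C) = chi_6(C) * chi_7(C):
  {e}: (2)*(2), {r^4}: (2)*(-2), {r^1, r^7}: (0)*(-sqrt(2)), {r^2, r^6}: (-2)*(0), {r^3, r^5}: (0)*(sqrt(2)), {s, sr^2, ...}: (0)*(0), {sr, sr^3, ...}: (0)*(0)
so (chi_6 * chi_7) takes values
  {e} -> 4, {r^4} -> -4, {r^1, r^7} -> 0, {r^2, r^6} -> 0, {r^3, r^5} -> 0, {s, sr^2, ...} -> 0, {sr, sr^3, ...} -> 0.
Now take the inner product of this character with each irreducible chi from the table, <chi_6*chi_7, chi> = (1/16) sum_C |C| (chi_6*chi_7)(C) conj(chi(C)):
  <chi_6*chi_7, chi_1> = (1/16)[1*(4)*conj(1) + 1*(-4)*conj(1) + 2*(0)*conj(1) + 2*(0)*conj(1) + 2*(0)*conj(1) + 4*(0)*conj(1) + 4*(0)*conj(1)]
      = (1/16)[(4) + (-4) + (0) + (0) + (0) + (0) + (0)] = 0/16 = 0
  <chi_6*chi_7, chi_2> = (1/16)[1*(4)*conj(1) + 1*(-4)*conj(1) + 2*(0)*conj(1) + 2*(0)*conj(1) + 2*(0)*conj(1) + 4*(0)*conj(-1) + 4*(0)*conj(-1)]
      = (1/16)[(4) + (-4) + (0) + (0) + (0) + (0) + (0)] = 0/16 = 0
  <chi_6*chi_7, chi_3> = (1/16)[1*(4)*conj(1) + 1*(-4)*conj(1) + 2*(0)*conj(-1) + 2*(0)*conj(1) + 2*(0)*conj(-1) + 4*(0)*conj(1) + 4*(0)*conj(-1)]
      = (1/16)[(4) + (-4) + (0) + (0) + (0) + (0) + (0)] = 0/16 = 0
  <chi_6*chi_7, chi_4> = (1/16)[1*(4)*conj(1) + 1*(-4)*conj(1) + 2*(0)*conj(-1) + 2*(0)*conj(1) + 2*(0)*conj(-1) + 4*(0)*conj(-1) + 4*(0)*conj(1)]
      = (1/16)[(4) + (-4) + (0) + (0) + (0) + (0) + (0)] = 0/16 = 0
  <chi_6*chi_7, chi_5> = (1/16)[1*(4)*conj(2) + 1*(-4)*conj(-2) + 2*(0)*conj(sqrt(2)) + 2*(0)*conj(0) + 2*(0)*conj(-sqrt(2)) + 4*(0)*conj(0) + 4*(0)*conj(0)]
      = (1/16)[(8) + (8) + (0) + (0) + (0) + (0) + (0)] = 16/16 = 1
  <chi_6*chi_7, chi_6> = (1/16)[1*(4)*conj(2) + 1*(-4)*conj(2) + 2*(0)*conj(0) + 2*(0)*conj(-2) + 2*(0)*conj(0) + 4*(0)*conj(0) + 4*(0)*conj(0)]
      = (1/16)[(8) + (-8) + (0) + (0) + (0) + (0) + (0)] = 0/16 = 0
  <chi_6*chi_7, chi_7> = (1/16)[1*(4)*conj(2) + 1*(-4)*conj(-2) + 2*(0)*conj(-sqrt(2)) + 2*(0)*conj(0) + 2*(0)*conj(sqrt(2)) + 4*(0)*conj(0) + 4*(0)*conj(0)]
      = (1/16)[(8) + (8) + (0) + (0) + (0) + (0) + (0)] = 16/16 = 1
Hence the multiplicities are chi_5: 1, chi_7: 1. Dimension check: dim(chi_6)*dim(chi_7) = 2*2 = 4 and sum (mult * dim) = 1*2 + 1*2 = 4.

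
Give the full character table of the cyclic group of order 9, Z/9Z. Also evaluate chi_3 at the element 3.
Character table of Z/9Z (irreps indexed chi_0,...,chi_8 with chi_k(m) = zeta_9^(k*m), zeta_9 = exp(2*pi*i/9)):
  irrep \ class  {0} (size 1)  {1} (size 1)    {2} (size 1)    {3} (size 1)    {4} (size 1)    {5} (size 1)    {6} (size 1)    {7} (size 1)    {8} (size 1)  
  chi_0          1             1               1               1               1               1               1               1               1             
  chi_1          1             exp(2*I*pi/9)   exp(4*I*pi/9)   exp(2*I*pi/3)   exp(8*I*pi/9)   exp(-8*I*pi/9)  exp(-2*I*pi/3)  exp(-4*I*pi/9)  exp(-2*I*pi/9)
  chi_2          1             exp(4*I*pi/9)   exp(8*I*pi/9)   exp(-2*I*pi/3)  exp(-2*I*pi/9)  exp(2*I*pi/9)   exp(2*I*pi/3)   exp(-8*I*pi/9)  exp(-4*I*pi/9)
  chi_3          1             exp(2*I*pi/3)   exp(-2*I*pi/3)  1               exp(2*I*pi/3)   exp(-2*I*pi/3)  1               exp(2*I*pi/3)   exp(-2*I*pi/3)
  chi_4          1             exp(8*I*pi/9)   exp(-2*I*pi/9)  exp(2*I*pi/3)   exp(-4*I*pi/9)  exp(4*I*pi/9)   exp(-2*I*pi/3)  exp(2*I*pi/9)   exp(-8*I*pi/9)
  chi_5          1             exp(-8*I*pi/9)  exp(2*I*pi/9)   exp(-2*I*pi/3)  exp(4*I*pi/9)   exp(-4*I*pi/9)  exp(2*I*pi/3)   exp(-2*I*pi/9)  exp(8*I*pi/9) 
  chi_6          1             exp(-2*I*pi/3)  exp(2*I*pi/3)   1               exp(-2*I*pi/3)  exp(2*I*pi/3)   1               exp(-2*I*pi/3)  exp(2*I*pi/3) 
  chi_7          1             exp(-4*I*pi/9)  exp(-8*I*pi/9)  exp(2*I*pi/3)   exp(2*I*pi/9)   exp(-2*I*pi/9)  exp(-2*I*pi/3)  exp(8*I*pi/9)   exp(4*I*pi/9) 
  chi_8          1             exp(-2*I*pi/9)  exp(-4*I*pi/9)  exp(-2*I*pi/3)  exp(-8*I*pi/9)  exp(8*I*pi/9)   exp(2*I*pi/3)   exp(4*I*pi/9)   exp(2*I*pi/9) 

Spot check: chi_3(3) = zeta_9^(3*3) = zeta_9^9 = 1.

Proof sketch: Z/9Z is abelian, so all 9 irreducible complex representations are 1-dimensional. They are given by chi_k(m) = zeta_9^(k*m) for k = 0,...,8. Row orthogonality: sum_m chi_k(m) conj(chi_l(m)) = 9 * [k = l].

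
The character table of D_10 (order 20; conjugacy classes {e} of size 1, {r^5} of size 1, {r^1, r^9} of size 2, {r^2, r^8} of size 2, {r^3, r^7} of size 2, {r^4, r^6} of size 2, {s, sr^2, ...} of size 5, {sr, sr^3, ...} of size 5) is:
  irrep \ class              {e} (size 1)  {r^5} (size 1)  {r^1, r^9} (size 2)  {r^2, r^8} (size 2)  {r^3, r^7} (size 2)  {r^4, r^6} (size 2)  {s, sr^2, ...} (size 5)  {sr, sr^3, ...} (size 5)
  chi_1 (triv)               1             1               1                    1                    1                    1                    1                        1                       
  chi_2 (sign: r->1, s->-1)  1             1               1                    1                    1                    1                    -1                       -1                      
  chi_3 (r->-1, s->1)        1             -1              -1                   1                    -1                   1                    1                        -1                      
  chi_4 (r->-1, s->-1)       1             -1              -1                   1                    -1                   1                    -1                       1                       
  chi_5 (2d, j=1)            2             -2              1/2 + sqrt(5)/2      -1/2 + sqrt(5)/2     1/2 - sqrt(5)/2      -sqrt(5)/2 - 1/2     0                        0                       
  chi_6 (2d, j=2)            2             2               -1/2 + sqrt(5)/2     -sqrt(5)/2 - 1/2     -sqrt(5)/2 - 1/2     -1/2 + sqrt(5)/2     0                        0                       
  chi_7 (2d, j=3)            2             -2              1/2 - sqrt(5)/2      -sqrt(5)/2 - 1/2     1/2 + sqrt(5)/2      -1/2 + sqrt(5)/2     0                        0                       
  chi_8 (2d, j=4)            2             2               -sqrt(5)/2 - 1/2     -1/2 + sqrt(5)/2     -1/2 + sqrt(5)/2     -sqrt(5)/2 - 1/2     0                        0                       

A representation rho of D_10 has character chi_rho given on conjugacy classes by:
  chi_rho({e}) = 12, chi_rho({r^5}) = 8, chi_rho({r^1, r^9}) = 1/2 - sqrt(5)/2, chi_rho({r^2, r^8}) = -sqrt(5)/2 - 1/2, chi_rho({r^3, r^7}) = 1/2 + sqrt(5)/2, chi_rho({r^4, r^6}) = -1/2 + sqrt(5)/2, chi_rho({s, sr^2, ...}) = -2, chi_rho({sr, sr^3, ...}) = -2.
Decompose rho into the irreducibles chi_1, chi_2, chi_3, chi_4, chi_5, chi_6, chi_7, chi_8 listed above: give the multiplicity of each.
Multiplicities: chi_1: 0, chi_2: 2, chi_3: 0, chi_4: 0, chi_5: 0, chi_6: 2, chi_7: 1, chi_8: 2.

Working: Use <chi_rho, chi> = (1/|G|) sum_C |C| * chi_rho(C) * conj(chi(C)) with |G| = 20 for each irreducible chi in the table:
  <chi_rho, chi_1> = (1/20)[1*(12)*conj(1) + 1*(8)*conj(1) + 2*(1/2 - sqrt(5)/2)*conj(1) + 2*(-sqrt(5)/2 - 1/2)*conj(1) + 2*(1/2 + sqrt(5)/2)*conj(1) + 2*(-1/2 + sqrt(5)/2)*conj(1) + 5*(-2)*conj(1) + 5*(-2)*conj(1)]
      = (1/20)[(12) + (8) + (1 - sqrt(5)) + (-sqrt(5) - 1) + (1 + sqrt(5)) + (-1 + sqrt(5)) + (-10) + (-10)] = 0/20 = 0
  <chi_rho, chi_2> = (1/20)[1*(12)*conj(1) + 1*(8)*conj(1) + 2*(1/2 - sqrt(5)/2)*conj(1) + 2*(-sqrt(5)/2 - 1/2)*conj(1) + 2*(1/2 + sqrt(5)/2)*conj(1) + 2*(-1/2 + sqrt(5)/2)*conj(1) + 5*(-2)*conj(-1) + 5*(-2)*conj(-1)]
      = (1/20)[(12) + (8) + (1 - sqrt(5)) + (-sqrt(5) - 1) + (1 + sqrt(5)) + (-1 + sqrt(5)) + (10) + (10)] = 40/20 = 2
  <chi_rho, chi_3> = (1/20)[1*(12)*conj(1) + 1*(8)*conj(-1) + 2*(1/2 - sqrt(5)/2)*conj(-1) + 2*(-sqrt(5)/2 - 1/2)*conj(1) + 2*(1/2 + sqrt(5)/2)*conj(-1) + 2*(-1/2 + sqrt(5)/2)*conj(1) + 5*(-2)*conj(1) + 5*(-2)*conj(-1)]
      = (1/20)[(12) + (-8) + (-1 + sqrt(5)) + (-sqrt(5) - 1) + (-sqrt(5) - 1) + (-1 + sqrt(5)) + (-10) + (10)] = 0/20 = 0
  <chi_rho, chi_4> = (1/20)[1*(12)*conj(1) + 1*(8)*conj(-1) + 2*(1/2 - sqrt(5)/2)*conj(-1) + 2*(-sqrt(5)/2 - 1/2)*conj(1) + 2*(1/2 + sqrt(5)/2)*conj(-1) + 2*(-1/2 + sqrt(5)/2)*conj(1) + 5*(-2)*conj(-1) + 5*(-2)*conj(1)]
      = (1/20)[(12) + (-8) + (-1 + sqrt(5)) + (-sqrt(5) - 1) + (-sqrt(5) - 1) + (-1 + sqrt(5)) + (10) + (-10)] = 0/20 = 0
  <chi_rho, chi_5> = (1/20)[1*(12)*conj(2) + 1*(8)*conj(-2) + 2*(1/2 - sqrt(5)/2)*conj(1/2 + sqrt(5)/2) + 2*(-sqrt(5)/2 - 1/2)*conj(-1/2 + sqrt(5)/2) + 2*(1/2 + sqrt(5)/2)*conj(1/2 - sqrt(5)/2) + 2*(-1/2 + sqrt(5)/2)*conj(-sqrt(5)/2 - 1/2) + 5*(-2)*conj(0) + 5*(-2)*conj(0)]
      = (1/20)[(24) + (-16) + (-2) + (-2) + (-2) + (-2) + (0) + (0)] = 0/20 = 0
  <chi_rho, chi_6> = (1/20)[1*(12)*conj(2) + 1*(8)*conj(2) + 2*(1/2 - sqrt(5)/2)*conj(-1/2 + sqrt(5)/2) + 2*(-sqrt(5)/2 - 1/2)*conj(-sqrt(5)/2 - 1/2) + 2*(1/2 + sqrt(5)/2)*conj(-sqrt(5)/2 - 1/2) + 2*(-1/2 + sqrt(5)/2)*conj(-1/2 + sqrt(5)/2) + 5*(-2)*conj(0) + 5*(-2)*conj(0)]
      = (1/20)[(24) + (16) + (-3 + sqrt(5)) + (sqrt(5) + 3) + (-3 - sqrt(5)) + (3 - sqrt(5)) + (0) + (0)] = 40/20 = 2
  <chi_rho, chi_7> = (1/20)[1*(12)*conj(2) + 1*(8)*conj(-2) + 2*(1/2 - sqrt(5)/2)*conj(1/2 - sqrt(5)/2) + 2*(-sqrt(5)/2 - 1/2)*conj(-sqrt(5)/2 - 1/2) + 2*(1/2 + sqrt(5)/2)*conj(1/2 + sqrt(5)/2) + 2*(-1/2 + sqrt(5)/2)*conj(-1/2 + sqrt(5)/2) + 5*(-2)*conj(0) + 5*(-2)*conj(0)]
      = (1/20)[(24) + (-16) + (3 - sqrt(5)) + (sqrt(5) + 3) + (sqrt(5) + 3) + (3 - sqrt(5)) + (0) + (0)] = 20/20 = 1
  <chi_rho, chi_8> = (1/20)[1*(12)*conj(2) + 1*(8)*conj(2) + 2*(1/2 - sqrt(5)/2)*conj(-sqrt(5)/2 - 1/2) + 2*(-sqrt(5)/2 - 1/2)*conj(-1/2 + sqrt(5)/2) + 2*(1/2 + sqrt(5)/2)*conj(-1/2 + sqrt(5)/2) + 2*(-1/2 + sqrt(5)/2)*conj(-sqrt(5)/2 - 1/2) + 5*(-2)*conj(0) + 5*(-2)*conj(0)]
      = (1/20)[(24) + (16) + (2) + (-2) + (2) + (-2) + (0) + (0)] = 40/20 = 2
Dimension check: dim(rho) = sum (mult * dim) = 0*1 + 2*1 + 0*1 + 0*1 + 0*2 + 2*2 + 1*2 + 2*2 = 12 = chi_rho(e) = 12.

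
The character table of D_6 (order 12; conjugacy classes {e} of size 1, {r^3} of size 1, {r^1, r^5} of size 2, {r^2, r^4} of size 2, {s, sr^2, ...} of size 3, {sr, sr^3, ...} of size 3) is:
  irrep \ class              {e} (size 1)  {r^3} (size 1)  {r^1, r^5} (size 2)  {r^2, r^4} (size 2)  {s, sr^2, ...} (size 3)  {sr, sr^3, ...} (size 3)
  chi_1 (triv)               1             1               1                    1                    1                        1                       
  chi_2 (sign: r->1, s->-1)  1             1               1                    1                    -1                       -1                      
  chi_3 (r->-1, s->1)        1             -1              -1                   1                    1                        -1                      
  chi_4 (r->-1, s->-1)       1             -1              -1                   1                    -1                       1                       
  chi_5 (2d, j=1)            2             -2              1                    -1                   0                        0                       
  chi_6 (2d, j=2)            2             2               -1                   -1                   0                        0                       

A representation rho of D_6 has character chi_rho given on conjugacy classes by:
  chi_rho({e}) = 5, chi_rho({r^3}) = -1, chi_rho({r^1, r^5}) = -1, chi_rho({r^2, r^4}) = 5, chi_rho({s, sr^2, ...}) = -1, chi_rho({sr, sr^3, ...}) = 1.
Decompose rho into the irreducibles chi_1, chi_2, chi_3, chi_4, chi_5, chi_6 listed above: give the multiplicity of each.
Multiplicities: chi_1: 1, chi_2: 1, chi_3: 1, chi_4: 2, chi_5: 0, chi_6: 0.

Explanation: Use <chi_rho, chi> = (1/|G|) sum_C |C| * chi_rho(C) * conj(chi(C)) with |G| = 12 for each irreducible chi in the table:
  <chi_rho, chi_1> = (1/12)[1*(5)*conj(1) + 1*(-1)*conj(1) + 2*(-1)*conj(1) + 2*(5)*conj(1) + 3*(-1)*conj(1) + 3*(1)*conj(1)]
      = (1/12)[(5) + (-1) + (-2) + (10) + (-3) + (3)] = 12/12 = 1
  <chi_rho, chi_2> = (1/12)[1*(5)*conj(1) + 1*(-1)*conj(1) + 2*(-1)*conj(1) + 2*(5)*conj(1) + 3*(-1)*conj(-1) + 3*(1)*conj(-1)]
      = (1/12)[(5) + (-1) + (-2) + (10) + (3) + (-3)] = 12/12 = 1
  <chi_rho, chi_3> = (1/12)[1*(5)*conj(1) + 1*(-1)*conj(-1) + 2*(-1)*conj(-1) + 2*(5)*conj(1) + 3*(-1)*conj(1) + 3*(1)*conj(-1)]
      = (1/12)[(5) + (1) + (2) + (10) + (-3) + (-3)] = 12/12 = 1
  <chi_rho, chi_4> = (1/12)[1*(5)*conj(1) + 1*(-1)*conj(-1) + 2*(-1)*conj(-1) + 2*(5)*conj(1) + 3*(-1)*conj(-1) + 3*(1)*conj(1)]
      = (1/12)[(5) + (1) + (2) + (10) + (3) + (3)] = 24/12 = 2
  <chi_rho, chi_5> = (1/12)[1*(5)*conj(2) + 1*(-1)*conj(-2) + 2*(-1)*conj(1) + 2*(5)*conj(-1) + 3*(-1)*conj(0) + 3*(1)*conj(0)]
      = (1/12)[(10) + (2) + (-2) + (-10) + (0) + (0)] = 0/12 = 0
  <chi_rho, chi_6> = (1/12)[1*(5)*conj(2) + 1*(-1)*conj(2) + 2*(-1)*conj(-1) + 2*(5)*conj(-1) + 3*(-1)*conj(0) + 3*(1)*conj(0)]
      = (1/12)[(10) + (-2) + (2) + (-10) + (0) + (0)] = 0/12 = 0
Dimension check: dim(rho) = sum (mult * dim) = 1*1 + 1*1 + 1*1 + 2*1 + 0*2 + 0*2 = 5 = chi_rho(e) = 5.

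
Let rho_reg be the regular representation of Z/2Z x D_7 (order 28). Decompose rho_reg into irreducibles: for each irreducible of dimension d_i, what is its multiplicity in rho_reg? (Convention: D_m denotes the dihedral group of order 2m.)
Each irreducible V_i of dimension d_i appears with multiplicity d_i, i.e. rho_reg = (direct sum over all irreducibles V_i) d_i V_i. The irreducible dimensions for Z/2Z x D_7 are 1, 1, 1, 1, 2, 2, 2, 2, 2, 2: 4 irreducibles of dimension 1, each with multiplicity 1; 6 irreducibles of dimension 2, each with multiplicity 2. Total dimension 4*1*1 + 6*2*2 = 28 = |G|.

Why: General theorem: in the regular representation of a finite group G, each irreducible appears with multiplicity equal to its dimension. Check: dim(rho_reg) = sum d_i^2 = 1 + 1 + 1 + 1 + 4 + 4 + 4 + 4 + 4 + 4 = 28 = |G|.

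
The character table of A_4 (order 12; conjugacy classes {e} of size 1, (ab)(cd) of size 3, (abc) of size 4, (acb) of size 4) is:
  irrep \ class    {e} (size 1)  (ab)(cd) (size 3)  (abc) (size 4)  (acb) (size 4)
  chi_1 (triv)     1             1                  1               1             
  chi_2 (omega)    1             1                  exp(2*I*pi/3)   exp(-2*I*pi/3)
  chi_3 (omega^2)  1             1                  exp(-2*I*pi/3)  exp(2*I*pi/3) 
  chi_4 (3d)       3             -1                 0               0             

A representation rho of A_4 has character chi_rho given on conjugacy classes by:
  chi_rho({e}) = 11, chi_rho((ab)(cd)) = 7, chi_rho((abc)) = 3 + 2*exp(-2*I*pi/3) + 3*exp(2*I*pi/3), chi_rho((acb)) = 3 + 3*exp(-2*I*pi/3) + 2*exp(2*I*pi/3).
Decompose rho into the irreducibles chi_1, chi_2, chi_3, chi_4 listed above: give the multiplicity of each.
Multiplicities: chi_1: 3, chi_2: 3, chi_3: 2, chi_4: 1.

Proof sketch: Use <chi_rho, chi> = (1/|G|) sum_C |C| * chi_rho(C) * conj(chi(C)) with |G| = 12 for each irreducible chi in the table:
  <chi_rho, chi_1> = (1/12)[1*(11)*conj(1) + 3*(7)*conj(1) + 4*(3 + 2*exp(-2*I*pi/3) + 3*exp(2*I*pi/3))*conj(1) + 4*(3 + 3*exp(-2*I*pi/3) + 2*exp(2*I*pi/3))*conj(1)]
      = (1/12)[(11) + (21) + (12 + 8*exp(-2*I*pi/3) + 12*exp(2*I*pi/3)) + (12 + 12*exp(-2*I*pi/3) + 8*exp(2*I*pi/3))] = 36/12 = 3
  <chi_rho, chi_2> = (1/12)[1*(11)*conj(1) + 3*(7)*conj(1) + 4*(3 + 2*exp(-2*I*pi/3) + 3*exp(2*I*pi/3))*conj(exp(2*I*pi/3)) + 4*(3 + 3*exp(-2*I*pi/3) + 2*exp(2*I*pi/3))*conj(exp(-2*I*pi/3))]
      = (1/12)[(11) + (21) + (12 + 12*exp(-2*I*pi/3) + 8*exp(2*I*pi/3)) + (12 + 8*exp(-2*I*pi/3) + 12*exp(2*I*pi/3))] = 36/12 = 3
  <chi_rho, chi_3> = (1/12)[1*(11)*conj(1) + 3*(7)*conj(1) + 4*(3 + 2*exp(-2*I*pi/3) + 3*exp(2*I*pi/3))*conj(exp(-2*I*pi/3)) + 4*(3 + 3*exp(-2*I*pi/3) + 2*exp(2*I*pi/3))*conj(exp(2*I*pi/3))]
      = (1/12)[(11) + (21) + (-4) + (-4)] = 24/12 = 2
  <chi_rho, chi_4> = (1/12)[1*(11)*conj(3) + 3*(7)*conj(-1) + 4*(3 + 2*exp(-2*I*pi/3) + 3*exp(2*I*pi/3))*conj(0) + 4*(3 + 3*exp(-2*I*pi/3) + 2*exp(2*I*pi/3))*conj(0)]
      = (1/12)[(33) + (-21) + (0) + (0)] = 12/12 = 1
(Exp terms are combined using exp(i*s)*conj(exp(i*t)) = exp(i*(s-t)), and sums of them are collapsed using the identity that for every m > 1 the m distinct m-th roots of unity sum to 0, e.g. 1 + exp(2*I*pi/3) + exp(-2*I*pi/3) = 0.)
Dimension check: dim(rho) = sum (mult * dim) = 3*1 + 3*1 + 2*1 + 1*3 = 11 = chi_rho(e) = 11.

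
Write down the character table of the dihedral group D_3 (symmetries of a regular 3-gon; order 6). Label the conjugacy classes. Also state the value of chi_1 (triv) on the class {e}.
Conjugacy classes: {e} of size 1, {r^1, r^2} of size 2, {s, sr, ..., sr^2} of size 3.
Character table:
  irrep \ class              {e} (size 1)  {r^1, r^2} (size 2)  {s, sr, ..., sr^2} (size 3)
  chi_1 (triv)               1             1                    1                          
  chi_2 (sign: r->1, s->-1)  1             1                    -1                         
  chi_3 (2d, j=1)            2             -1                   0                          

Spot check: chi_1 (triv) on {e} = 1.

Justification: D_3 has order 2*3 = 6 with 3 conjugacy classes, hence 3 irreducibles. Sum of squared dims 1 + 1 + 4 = 6 = |G|. Linear characters come from the abelianisation; the 2-dimensional irreps have character r^k -> 2*cos(2*pi*j*k/3), reflections -> 0.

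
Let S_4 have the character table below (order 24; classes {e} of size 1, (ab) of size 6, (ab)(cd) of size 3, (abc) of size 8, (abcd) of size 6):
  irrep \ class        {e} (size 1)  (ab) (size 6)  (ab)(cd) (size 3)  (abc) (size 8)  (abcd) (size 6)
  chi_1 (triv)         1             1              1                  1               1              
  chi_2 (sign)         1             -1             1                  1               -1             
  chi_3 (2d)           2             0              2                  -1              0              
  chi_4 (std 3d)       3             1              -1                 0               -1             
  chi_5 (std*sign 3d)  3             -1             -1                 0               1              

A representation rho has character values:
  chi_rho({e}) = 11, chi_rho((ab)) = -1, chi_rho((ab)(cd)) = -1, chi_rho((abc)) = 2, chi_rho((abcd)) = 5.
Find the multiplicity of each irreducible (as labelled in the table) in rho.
Multiplicities: chi_1: 2, chi_2: 0, chi_3: 0, chi_4: 0, chi_5: 3.

Details: Use <chi_rho, chi> = (1/|G|) sum_C |C| * chi_rho(C) * conj(chi(C)) with |G| = 24 for each irreducible chi in the table:
  <chi_rho, chi_1> = (1/24)[1*(11)*conj(1) + 6*(-1)*conj(1) + 3*(-1)*conj(1) + 8*(2)*conj(1) + 6*(5)*conj(1)]
      = (1/24)[(11) + (-6) + (-3) + (16) + (30)] = 48/24 = 2
  <chi_rho, chi_2> = (1/24)[1*(11)*conj(1) + 6*(-1)*conj(-1) + 3*(-1)*conj(1) + 8*(2)*conj(1) + 6*(5)*conj(-1)]
      = (1/24)[(11) + (6) + (-3) + (16) + (-30)] = 0/24 = 0
  <chi_rho, chi_3> = (1/24)[1*(11)*conj(2) + 6*(-1)*conj(0) + 3*(-1)*conj(2) + 8*(2)*conj(-1) + 6*(5)*conj(0)]
      = (1/24)[(22) + (0) + (-6) + (-16) + (0)] = 0/24 = 0
  <chi_rho, chi_4> = (1/24)[1*(11)*conj(3) + 6*(-1)*conj(1) + 3*(-1)*conj(-1) + 8*(2)*conj(0) + 6*(5)*conj(-1)]
      = (1/24)[(33) + (-6) + (3) + (0) + (-30)] = 0/24 = 0
  <chi_rho, chi_5> = (1/24)[1*(11)*conj(3) + 6*(-1)*conj(-1) + 3*(-1)*conj(-1) + 8*(2)*conj(0) + 6*(5)*conj(1)]
      = (1/24)[(33) + (6) + (3) + (0) + (30)] = 72/24 = 3
Dimension check: dim(rho) = sum (mult * dim) = 2*1 + 0*1 + 0*2 + 0*3 + 3*3 = 11 = chi_rho(e) = 11.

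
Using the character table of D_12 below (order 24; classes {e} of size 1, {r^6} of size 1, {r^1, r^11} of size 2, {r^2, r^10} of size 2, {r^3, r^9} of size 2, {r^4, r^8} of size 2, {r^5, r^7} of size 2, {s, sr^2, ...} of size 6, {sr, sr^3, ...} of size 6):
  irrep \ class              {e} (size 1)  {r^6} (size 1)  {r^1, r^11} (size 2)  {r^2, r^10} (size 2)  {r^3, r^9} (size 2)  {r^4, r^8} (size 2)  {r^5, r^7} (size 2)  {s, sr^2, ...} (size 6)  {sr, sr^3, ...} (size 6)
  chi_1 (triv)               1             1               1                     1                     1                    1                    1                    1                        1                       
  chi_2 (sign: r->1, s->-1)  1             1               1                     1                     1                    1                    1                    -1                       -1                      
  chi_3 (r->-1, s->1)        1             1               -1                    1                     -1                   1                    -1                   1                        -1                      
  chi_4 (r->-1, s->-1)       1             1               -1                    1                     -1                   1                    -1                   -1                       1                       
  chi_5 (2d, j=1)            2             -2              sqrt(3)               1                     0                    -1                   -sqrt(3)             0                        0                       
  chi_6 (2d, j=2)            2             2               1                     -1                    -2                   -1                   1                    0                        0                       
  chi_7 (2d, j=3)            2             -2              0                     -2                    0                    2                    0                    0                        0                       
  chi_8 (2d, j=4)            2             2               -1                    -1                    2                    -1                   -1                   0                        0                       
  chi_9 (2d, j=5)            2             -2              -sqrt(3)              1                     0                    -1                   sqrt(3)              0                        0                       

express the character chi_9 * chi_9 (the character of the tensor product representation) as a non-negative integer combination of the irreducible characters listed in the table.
chi_9 tensor chi_9 = chi_1 + chi_2 + chi_6 (all other irreducibles have multiplicity 0).

Proof sketch: The character of a tensor product is the pointwise product (chi_9 * chi_9)(C) = chi_9(C) * chi_9(C):
  {e}: (2)*(2), {r^6}: (-2)*(-2), {r^1, r^11}: (-sqrt(3))*(-sqrt(3)), {r^2, r^10}: (1)*(1), {r^3, r^9}: (0)*(0), {r^4, r^8}: (-1)*(-1), {r^5, r^7}: (sqrt(3))*(sqrt(3)), {s, sr^2, ...}: (0)*(0), {sr, sr^3, ...}: (0)*(0)
so (chi_9 * chi_9) takes values
  {e} -> 4, {r^6} -> 4, {r^1, r^11} -> 3, {r^2, r^10} -> 1, {r^3, r^9} -> 0, {r^4, r^8} -> 1, {r^5, r^7} -> 3, {s, sr^2, ...} -> 0, {sr, sr^3, ...} -> 0.
Now take the inner product of this character with each irreducible chi from the table, <chi_9*chi_9, chi> = (1/24) sum_C |C| (chi_9*chi_9)(C) conj(chi(C)):
  <chi_9*chi_9, chi_1> = (1/24)[1*(4)*conj(1) + 1*(4)*conj(1) + 2*(3)*conj(1) + 2*(1)*conj(1) + 2*(0)*conj(1) + 2*(1)*conj(1) + 2*(3)*conj(1) + 6*(0)*conj(1) + 6*(0)*conj(1)]
      = (1/24)[(4) + (4) + (6) + (2) + (0) + (2) + (6) + (0) + (0)] = 24/24 = 1
  <chi_9*chi_9, chi_2> = (1/24)[1*(4)*conj(1) + 1*(4)*conj(1) + 2*(3)*conj(1) + 2*(1)*conj(1) + 2*(0)*conj(1) + 2*(1)*conj(1) + 2*(3)*conj(1) + 6*(0)*conj(-1) + 6*(0)*conj(-1)]
      = (1/24)[(4) + (4) + (6) + (2) + (0) + (2) + (6) + (0) + (0)] = 24/24 = 1
  <chi_9*chi_9, chi_3> = (1/24)[1*(4)*conj(1) + 1*(4)*conj(1) + 2*(3)*conj(-1) + 2*(1)*conj(1) + 2*(0)*conj(-1) + 2*(1)*conj(1) + 2*(3)*conj(-1) + 6*(0)*conj(1) + 6*(0)*conj(-1)]
      = (1/24)[(4) + (4) + (-6) + (2) + (0) + (2) + (-6) + (0) + (0)] = 0/24 = 0
  <chi_9*chi_9, chi_4> = (1/24)[1*(4)*conj(1) + 1*(4)*conj(1) + 2*(3)*conj(-1) + 2*(1)*conj(1) + 2*(0)*conj(-1) + 2*(1)*conj(1) + 2*(3)*conj(-1) + 6*(0)*conj(-1) + 6*(0)*conj(1)]
      = (1/24)[(4) + (4) + (-6) + (2) + (0) + (2) + (-6) + (0) + (0)] = 0/24 = 0
  <chi_9*chi_9, chi_5> = (1/24)[1*(4)*conj(2) + 1*(4)*conj(-2) + 2*(3)*conj(sqrt(3)) + 2*(1)*conj(1) + 2*(0)*conj(0) + 2*(1)*conj(-1) + 2*(3)*conj(-sqrt(3)) + 6*(0)*conj(0) + 6*(0)*conj(0)]
      = (1/24)[(8) + (-8) + (6*sqrt(3)) + (2) + (0) + (-2) + (-6*sqrt(3)) + (0) + (0)] = 0/24 = 0
  <chi_9*chi_9, chi_6> = (1/24)[1*(4)*conj(2) + 1*(4)*conj(2) + 2*(3)*conj(1) + 2*(1)*conj(-1) + 2*(0)*conj(-2) + 2*(1)*conj(-1) + 2*(3)*conj(1) + 6*(0)*conj(0) + 6*(0)*conj(0)]
      = (1/24)[(8) + (8) + (6) + (-2) + (0) + (-2) + (6) + (0) + (0)] = 24/24 = 1
  <chi_9*chi_9, chi_7> = (1/24)[1*(4)*conj(2) + 1*(4)*conj(-2) + 2*(3)*conj(0) + 2*(1)*conj(-2) + 2*(0)*conj(0) + 2*(1)*conj(2) + 2*(3)*conj(0) + 6*(0)*conj(0) + 6*(0)*conj(0)]
      = (1/24)[(8) + (-8) + (0) + (-4) + (0) + (4) + (0) + (0) + (0)] = 0/24 = 0
  <chi_9*chi_9, chi_8> = (1/24)[1*(4)*conj(2) + 1*(4)*conj(2) + 2*(3)*conj(-1) + 2*(1)*conj(-1) + 2*(0)*conj(2) + 2*(1)*conj(-1) + 2*(3)*conj(-1) + 6*(0)*conj(0) + 6*(0)*conj(0)]
      = (1/24)[(8) + (8) + (-6) + (-2) + (0) + (-2) + (-6) + (0) + (0)] = 0/24 = 0
  <chi_9*chi_9, chi_9> = (1/24)[1*(4)*conj(2) + 1*(4)*conj(-2) + 2*(3)*conj(-sqrt(3)) + 2*(1)*conj(1) + 2*(0)*conj(0) + 2*(1)*conj(-1) + 2*(3)*conj(sqrt(3)) + 6*(0)*conj(0) + 6*(0)*conj(0)]
      = (1/24)[(8) + (-8) + (-6*sqrt(3)) + (2) + (0) + (-2) + (6*sqrt(3)) + (0) + (0)] = 0/24 = 0
Hence the multiplicities are chi_1: 1, chi_2: 1, chi_6: 1. Dimension check: dim(chi_9)*dim(chi_9) = 2*2 = 4 and sum (mult * dim) = 1*1 + 1*1 + 1*2 = 4.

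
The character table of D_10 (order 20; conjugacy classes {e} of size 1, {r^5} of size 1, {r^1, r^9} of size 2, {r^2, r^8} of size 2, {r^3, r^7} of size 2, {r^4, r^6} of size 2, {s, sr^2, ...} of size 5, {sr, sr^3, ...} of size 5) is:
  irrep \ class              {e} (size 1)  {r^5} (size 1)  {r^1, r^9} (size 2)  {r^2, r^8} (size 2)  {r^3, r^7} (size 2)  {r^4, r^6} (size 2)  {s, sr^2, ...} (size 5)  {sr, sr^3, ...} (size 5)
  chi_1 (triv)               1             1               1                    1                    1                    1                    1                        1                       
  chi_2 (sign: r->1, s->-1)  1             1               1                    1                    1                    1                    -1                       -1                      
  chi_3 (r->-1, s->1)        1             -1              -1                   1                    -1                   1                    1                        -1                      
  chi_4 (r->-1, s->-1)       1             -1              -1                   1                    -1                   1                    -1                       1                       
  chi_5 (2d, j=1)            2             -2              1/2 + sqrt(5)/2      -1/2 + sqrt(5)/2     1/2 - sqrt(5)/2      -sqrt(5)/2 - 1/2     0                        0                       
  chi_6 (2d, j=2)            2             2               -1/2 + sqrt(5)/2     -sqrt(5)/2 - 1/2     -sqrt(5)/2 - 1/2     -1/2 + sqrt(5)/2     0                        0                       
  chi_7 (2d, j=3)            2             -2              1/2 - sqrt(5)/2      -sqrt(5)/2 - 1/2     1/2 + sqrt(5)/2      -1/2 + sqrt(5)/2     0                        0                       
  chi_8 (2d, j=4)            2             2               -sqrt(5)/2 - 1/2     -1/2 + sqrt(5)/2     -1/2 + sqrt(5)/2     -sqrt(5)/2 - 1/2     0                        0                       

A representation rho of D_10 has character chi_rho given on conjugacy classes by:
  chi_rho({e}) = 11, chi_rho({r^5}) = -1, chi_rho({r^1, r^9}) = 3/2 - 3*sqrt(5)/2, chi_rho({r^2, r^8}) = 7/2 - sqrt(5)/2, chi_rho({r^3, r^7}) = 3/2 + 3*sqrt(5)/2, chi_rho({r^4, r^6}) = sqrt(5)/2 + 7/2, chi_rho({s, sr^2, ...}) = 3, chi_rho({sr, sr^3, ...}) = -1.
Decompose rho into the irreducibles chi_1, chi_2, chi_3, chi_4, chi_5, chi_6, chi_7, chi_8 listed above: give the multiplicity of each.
Multiplicities: chi_1: 2, chi_2: 1, chi_3: 2, chi_4: 0, chi_5: 0, chi_6: 0, chi_7: 2, chi_8: 1.

Justification: Use <chi_rho, chi> = (1/|G|) sum_C |C| * chi_rho(C) * conj(chi(C)) with |G| = 20 for each irreducible chi in the table:
  <chi_rho, chi_1> = (1/20)[1*(11)*conj(1) + 1*(-1)*conj(1) + 2*(3/2 - 3*sqrt(5)/2)*conj(1) + 2*(7/2 - sqrt(5)/2)*conj(1) + 2*(3/2 + 3*sqrt(5)/2)*conj(1) + 2*(sqrt(5)/2 + 7/2)*conj(1) + 5*(3)*conj(1) + 5*(-1)*conj(1)]
      = (1/20)[(11) + (-1) + (3 - 3*sqrt(5)) + (7 - sqrt(5)) + (3 + 3*sqrt(5)) + (sqrt(5) + 7) + (15) + (-5)] = 40/20 = 2
  <chi_rho, chi_2> = (1/20)[1*(11)*conj(1) + 1*(-1)*conj(1) + 2*(3/2 - 3*sqrt(5)/2)*conj(1) + 2*(7/2 - sqrt(5)/2)*conj(1) + 2*(3/2 + 3*sqrt(5)/2)*conj(1) + 2*(sqrt(5)/2 + 7/2)*conj(1) + 5*(3)*conj(-1) + 5*(-1)*conj(-1)]
      = (1/20)[(11) + (-1) + (3 - 3*sqrt(5)) + (7 - sqrt(5)) + (3 + 3*sqrt(5)) + (sqrt(5) + 7) + (-15) + (5)] = 20/20 = 1
  <chi_rho, chi_3> = (1/20)[1*(11)*conj(1) + 1*(-1)*conj(-1) + 2*(3/2 - 3*sqrt(5)/2)*conj(-1) + 2*(7/2 - sqrt(5)/2)*conj(1) + 2*(3/2 + 3*sqrt(5)/2)*conj(-1) + 2*(sqrt(5)/2 + 7/2)*conj(1) + 5*(3)*conj(1) + 5*(-1)*conj(-1)]
      = (1/20)[(11) + (1) + (-3 + 3*sqrt(5)) + (7 - sqrt(5)) + (-3*sqrt(5) - 3) + (sqrt(5) + 7) + (15) + (5)] = 40/20 = 2
  <chi_rho, chi_4> = (1/20)[1*(11)*conj(1) + 1*(-1)*conj(-1) + 2*(3/2 - 3*sqrt(5)/2)*conj(-1) + 2*(7/2 - sqrt(5)/2)*conj(1) + 2*(3/2 + 3*sqrt(5)/2)*conj(-1) + 2*(sqrt(5)/2 + 7/2)*conj(1) + 5*(3)*conj(-1) + 5*(-1)*conj(1)]
      = (1/20)[(11) + (1) + (-3 + 3*sqrt(5)) + (7 - sqrt(5)) + (-3*sqrt(5) - 3) + (sqrt(5) + 7) + (-15) + (-5)] = 0/20 = 0
  <chi_rho, chi_5> = (1/20)[1*(11)*conj(2) + 1*(-1)*conj(-2) + 2*(3/2 - 3*sqrt(5)/2)*conj(1/2 + sqrt(5)/2) + 2*(7/2 - sqrt(5)/2)*conj(-1/2 + sqrt(5)/2) + 2*(3/2 + 3*sqrt(5)/2)*conj(1/2 - sqrt(5)/2) + 2*(sqrt(5)/2 + 7/2)*conj(-sqrt(5)/2 - 1/2) + 5*(3)*conj(0) + 5*(-1)*conj(0)]
      = (1/20)[(22) + (2) + (-6) + (-6 + 4*sqrt(5)) + (-6) + (-4*sqrt(5) - 6) + (0) + (0)] = 0/20 = 0
  <chi_rho, chi_6> = (1/20)[1*(11)*conj(2) + 1*(-1)*conj(2) + 2*(3/2 - 3*sqrt(5)/2)*conj(-1/2 + sqrt(5)/2) + 2*(7/2 - sqrt(5)/2)*conj(-sqrt(5)/2 - 1/2) + 2*(3/2 + 3*sqrt(5)/2)*conj(-sqrt(5)/2 - 1/2) + 2*(sqrt(5)/2 + 7/2)*conj(-1/2 + sqrt(5)/2) + 5*(3)*conj(0) + 5*(-1)*conj(0)]
      = (1/20)[(22) + (-2) + (-9 + 3*sqrt(5)) + (-3*sqrt(5) - 1) + (-9 - 3*sqrt(5)) + (-1 + 3*sqrt(5)) + (0) + (0)] = 0/20 = 0
  <chi_rho, chi_7> = (1/20)[1*(11)*conj(2) + 1*(-1)*conj(-2) + 2*(3/2 - 3*sqrt(5)/2)*conj(1/2 - sqrt(5)/2) + 2*(7/2 - sqrt(5)/2)*conj(-sqrt(5)/2 - 1/2) + 2*(3/2 + 3*sqrt(5)/2)*conj(1/2 + sqrt(5)/2) + 2*(sqrt(5)/2 + 7/2)*conj(-1/2 + sqrt(5)/2) + 5*(3)*conj(0) + 5*(-1)*conj(0)]
      = (1/20)[(22) + (2) + (9 - 3*sqrt(5)) + (-3*sqrt(5) - 1) + (3*sqrt(5) + 9) + (-1 + 3*sqrt(5)) + (0) + (0)] = 40/20 = 2
  <chi_rho, chi_8> = (1/20)[1*(11)*conj(2) + 1*(-1)*conj(2) + 2*(3/2 - 3*sqrt(5)/2)*conj(-sqrt(5)/2 - 1/2) + 2*(7/2 - sqrt(5)/2)*conj(-1/2 + sqrt(5)/2) + 2*(3/2 + 3*sqrt(5)/2)*conj(-1/2 + sqrt(5)/2) + 2*(sqrt(5)/2 + 7/2)*conj(-sqrt(5)/2 - 1/2) + 5*(3)*conj(0) + 5*(-1)*conj(0)]
      = (1/20)[(22) + (-2) + (6) + (-6 + 4*sqrt(5)) + (6) + (-4*sqrt(5) - 6) + (0) + (0)] = 20/20 = 1
Dimension check: dim(rho) = sum (mult * dim) = 2*1 + 1*1 + 2*1 + 0*1 + 0*2 + 0*2 + 2*2 + 1*2 = 11 = chi_rho(e) = 11.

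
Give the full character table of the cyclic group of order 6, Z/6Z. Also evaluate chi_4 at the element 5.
Character table of Z/6Z (irreps indexed chi_0,...,chi_5 with chi_k(m) = zeta_6^(k*m), zeta_6 = exp(2*pi*i/6)):
  irrep \ class  {0} (size 1)  {1} (size 1)    {2} (size 1)    {3} (size 1)  {4} (size 1)    {5} (size 1)  
  chi_0          1             1               1               1             1               1             
  chi_1          1             exp(I*pi/3)     exp(2*I*pi/3)   -1            exp(-2*I*pi/3)  exp(-I*pi/3)  
  chi_2          1             exp(2*I*pi/3)   exp(-2*I*pi/3)  1             exp(2*I*pi/3)   exp(-2*I*pi/3)
  chi_3          1             -1              1               -1            1               -1            
  chi_4          1             exp(-2*I*pi/3)  exp(2*I*pi/3)   1             exp(-2*I*pi/3)  exp(2*I*pi/3) 
  chi_5          1             exp(-I*pi/3)    exp(-2*I*pi/3)  -1            exp(2*I*pi/3)   exp(I*pi/3)   

Spot check: chi_4(5) = zeta_6^(4*5) = zeta_6^20 = exp(2*I*pi/3).

Argument: Z/6Z is abelian, so all 6 irreducible complex representations are 1-dimensional. They are given by chi_k(m) = zeta_6^(k*m) for k = 0,...,5. Row orthogonality: sum_m chi_k(m) conj(chi_l(m)) = 6 * [k = l].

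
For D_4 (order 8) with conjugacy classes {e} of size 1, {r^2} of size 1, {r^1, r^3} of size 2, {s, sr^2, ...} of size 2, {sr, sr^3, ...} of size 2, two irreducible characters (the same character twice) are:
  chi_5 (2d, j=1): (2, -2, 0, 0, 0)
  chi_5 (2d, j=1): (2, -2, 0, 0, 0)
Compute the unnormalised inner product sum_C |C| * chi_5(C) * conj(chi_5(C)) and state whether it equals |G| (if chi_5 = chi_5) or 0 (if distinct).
Sum = 8 = |G| = 8; so <chi_5, chi_5> = 1 (norm-1 confirms irreducibility).

Argument: Compute term by term over conjugacy classes (|C| * chi_5(C) * conj(chi_5(C))):
  1*(2)*conj(2) + 1*(-2)*conj(-2) + 2*(0)*conj(0) + 2*(0)*conj(0) + 2*(0)*conj(0)
  = (4) + (4) + (0) + (0) + (0)
  = 8.
Dividing by |G| = 8 gives 8/8 = 1, matching the row-orthogonality relation <chi_5, chi_5> = [chi_5 = chi_5].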